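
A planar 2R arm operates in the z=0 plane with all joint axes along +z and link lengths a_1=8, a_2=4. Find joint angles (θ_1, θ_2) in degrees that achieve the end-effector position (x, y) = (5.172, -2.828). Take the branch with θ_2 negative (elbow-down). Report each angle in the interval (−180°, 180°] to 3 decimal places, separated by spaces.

cos θ_2 = (34.7472−8²−4²)/(2·8·4) = -0.7071; θ_2 = -134.9975° (elbow-down)
β = atan2(-2.8280,5.1720) = -28.6694°; ψ = atan2(-2.8286,5.1717) = -28.6755°
θ_1 = β − ψ = 0.0061°

0.006 -134.997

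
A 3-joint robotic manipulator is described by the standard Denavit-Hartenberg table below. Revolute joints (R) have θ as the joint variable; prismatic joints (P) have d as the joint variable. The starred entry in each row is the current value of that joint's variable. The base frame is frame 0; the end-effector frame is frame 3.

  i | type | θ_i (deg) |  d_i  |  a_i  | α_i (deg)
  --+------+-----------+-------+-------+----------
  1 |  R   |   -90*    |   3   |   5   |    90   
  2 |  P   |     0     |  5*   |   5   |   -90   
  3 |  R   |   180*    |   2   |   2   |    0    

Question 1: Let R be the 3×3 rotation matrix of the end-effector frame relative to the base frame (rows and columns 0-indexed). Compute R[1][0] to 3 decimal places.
1.000

End-effector x-axis (col 0 of R) = (0.0000,1.0000,0.0000)
R[1][0] = 1.0000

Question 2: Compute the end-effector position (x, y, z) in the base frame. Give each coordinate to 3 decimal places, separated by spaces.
-5.000 -8.000 5.000

after link 1: o_1 = (0.0000, -5.0000, 3.0000)
after link 2: o_2 = (-5.0000, -10.0000, 3.0000)
after link 3: o_3 = (-5.0000, -8.0000, 5.0000)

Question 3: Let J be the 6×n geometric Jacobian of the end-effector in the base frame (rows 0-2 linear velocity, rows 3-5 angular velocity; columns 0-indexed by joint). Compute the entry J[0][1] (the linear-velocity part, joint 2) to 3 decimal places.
prismatic axis z_1 = (-1.0000,-0.0000,0.0000)
J_v[:, 1] = z_1; J_ω[:, 1] = (0,0,0)
entry J[0][1] = -1.0000

-1.000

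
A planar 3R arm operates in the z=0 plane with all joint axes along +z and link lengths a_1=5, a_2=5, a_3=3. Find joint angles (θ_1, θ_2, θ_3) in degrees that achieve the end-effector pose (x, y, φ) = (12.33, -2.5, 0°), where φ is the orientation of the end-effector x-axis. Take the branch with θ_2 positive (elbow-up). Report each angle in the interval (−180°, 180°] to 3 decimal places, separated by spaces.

-30.003 30.005 -0.003

wrist centre = target − a_3·(cos φ, sin φ) = (9.3300, -2.5000)
cos θ_2 = (93.2989−5²−5²)/(2·5·5) = 0.8660; θ_2 = 30.0054° (elbow-up)
β = atan2(-2.5000,9.3300) = -15.0002°; ψ = atan2(2.5004,9.3299) = 15.0027°
θ_1 = β − ψ = -30.0029°
θ_3 = φ − θ_1 − θ_2 = -0.0025° (wrapped to (-180°,180°])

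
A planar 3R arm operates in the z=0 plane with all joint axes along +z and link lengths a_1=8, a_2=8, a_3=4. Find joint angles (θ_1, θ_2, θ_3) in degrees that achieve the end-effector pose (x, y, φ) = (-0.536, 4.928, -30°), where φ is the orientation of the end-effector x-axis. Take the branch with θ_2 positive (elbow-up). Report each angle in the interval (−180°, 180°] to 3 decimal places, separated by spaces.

60.001 120.001 149.998

wrist centre = target − a_3·(cos φ, sin φ) = (-4.0001, 6.9280)
cos θ_2 = (63.9980−8²−8²)/(2·8·8) = -0.5000; θ_2 = 120.0010° (elbow-up)
β = atan2(6.9280,-4.0001) = 120.0014°; ψ = atan2(6.9281,3.9999) = 60.0005°
θ_1 = β − ψ = 60.0008°
θ_3 = φ − θ_1 − θ_2 = 149.9981° (wrapped to (-180°,180°])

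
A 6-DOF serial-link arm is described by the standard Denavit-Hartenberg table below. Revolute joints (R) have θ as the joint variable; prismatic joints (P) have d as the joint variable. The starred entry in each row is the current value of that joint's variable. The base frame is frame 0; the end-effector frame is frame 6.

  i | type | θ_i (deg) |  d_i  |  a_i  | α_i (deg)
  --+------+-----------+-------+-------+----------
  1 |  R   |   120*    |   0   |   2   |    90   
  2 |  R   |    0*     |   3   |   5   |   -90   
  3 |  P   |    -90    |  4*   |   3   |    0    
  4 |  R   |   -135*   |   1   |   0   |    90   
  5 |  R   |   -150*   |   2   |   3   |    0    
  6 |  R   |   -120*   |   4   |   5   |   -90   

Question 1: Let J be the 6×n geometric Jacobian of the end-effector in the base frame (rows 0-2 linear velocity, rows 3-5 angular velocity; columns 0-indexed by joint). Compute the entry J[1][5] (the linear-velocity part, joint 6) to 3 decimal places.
4.830

axis z_5 = (-0.9659,0.2588,0.0000); lever o_n−o_5 = (-3.8637,1.0353,5.0000)
cross product → J_v[:, 5] = (1.2941,4.8296,0.0000)
J_ω[:, 5] = z_5
entry J[1][5] = 4.8296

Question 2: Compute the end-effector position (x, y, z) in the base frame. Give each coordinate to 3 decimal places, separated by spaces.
-3.427 13.125 8.500

after link 1: o_1 = (-1.0000, 1.7321, 0.0000)
after link 2: o_2 = (-0.9019, 7.5622, 0.0000)
after link 3: o_3 = (1.6962, 9.0622, 4.0000)
after link 4: o_4 = (1.6962, 9.0622, 5.0000)
after link 5: o_5 = (0.4367, 12.0894, 3.5000)
after link 6: o_6 = (-3.4270, 13.1246, 8.5000)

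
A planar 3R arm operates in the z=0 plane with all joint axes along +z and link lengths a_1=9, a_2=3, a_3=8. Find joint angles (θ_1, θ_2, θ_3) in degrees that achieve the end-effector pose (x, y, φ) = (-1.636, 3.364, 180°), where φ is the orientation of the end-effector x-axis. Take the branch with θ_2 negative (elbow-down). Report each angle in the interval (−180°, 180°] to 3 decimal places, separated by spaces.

45.000 -134.999 -90.001

wrist centre = target − a_3·(cos φ, sin φ) = (6.3640, 3.3640)
cos θ_2 = (51.8170−9²−3²)/(2·9·3) = -0.7071; θ_2 = -134.9989° (elbow-down)
β = atan2(3.3640,6.3640) = 27.8609°; ψ = atan2(-2.1214,6.8787) = -17.1395°
θ_1 = β − ψ = 45.0004°
θ_3 = φ − θ_1 − θ_2 = -90.0015° (wrapped to (-180°,180°])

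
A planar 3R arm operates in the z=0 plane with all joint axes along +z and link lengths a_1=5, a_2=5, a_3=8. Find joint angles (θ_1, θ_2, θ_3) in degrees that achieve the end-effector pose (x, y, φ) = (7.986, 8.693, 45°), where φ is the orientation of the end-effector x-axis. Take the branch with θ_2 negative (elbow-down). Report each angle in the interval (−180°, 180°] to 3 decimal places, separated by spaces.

120.008 -135.003 59.994

wrist centre = target − a_3·(cos φ, sin φ) = (2.3291, 3.0361)
cos θ_2 = (14.6431−5²−5²)/(2·5·5) = -0.7071; θ_2 = -135.0025° (elbow-down)
β = atan2(3.0361,2.3291) = 52.5068°; ψ = atan2(-3.5354,1.4643) = -67.5013°
θ_1 = β − ψ = 120.0080°
θ_3 = φ − θ_1 − θ_2 = 59.9945° (wrapped to (-180°,180°])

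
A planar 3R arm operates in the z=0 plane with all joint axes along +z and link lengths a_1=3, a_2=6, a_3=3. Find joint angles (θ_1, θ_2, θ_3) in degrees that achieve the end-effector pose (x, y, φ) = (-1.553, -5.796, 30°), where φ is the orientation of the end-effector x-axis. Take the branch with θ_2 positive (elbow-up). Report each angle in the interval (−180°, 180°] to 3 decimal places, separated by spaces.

-149.988 44.984 135.004

wrist centre = target − a_3·(cos φ, sin φ) = (-4.1511, -7.2960)
cos θ_2 = (70.4630−3²−6²)/(2·3·6) = 0.7073; θ_2 = 44.9838° (elbow-up)
β = atan2(-7.2960,-4.1511) = -119.6378°; ψ = atan2(4.2414,7.2438) = 30.3500°
θ_1 = β − ψ = -149.9878°
θ_3 = φ − θ_1 − θ_2 = 135.0040° (wrapped to (-180°,180°])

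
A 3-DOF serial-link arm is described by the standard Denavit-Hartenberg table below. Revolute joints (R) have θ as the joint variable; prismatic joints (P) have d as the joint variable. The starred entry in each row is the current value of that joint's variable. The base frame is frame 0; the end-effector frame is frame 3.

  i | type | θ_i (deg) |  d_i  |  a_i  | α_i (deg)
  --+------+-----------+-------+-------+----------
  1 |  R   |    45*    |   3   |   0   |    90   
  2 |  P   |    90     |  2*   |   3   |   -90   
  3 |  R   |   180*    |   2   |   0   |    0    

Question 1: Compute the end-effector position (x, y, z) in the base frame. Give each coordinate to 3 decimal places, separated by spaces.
-0.000 -2.828 6.000

after link 1: o_1 = (0.0000, 0.0000, 3.0000)
after link 2: o_2 = (1.4142, -1.4142, 6.0000)
after link 3: o_3 = (-0.0000, -2.8284, 6.0000)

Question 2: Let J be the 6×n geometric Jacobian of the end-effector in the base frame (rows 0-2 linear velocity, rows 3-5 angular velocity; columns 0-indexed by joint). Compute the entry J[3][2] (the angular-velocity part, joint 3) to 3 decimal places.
axis z_2 = (-0.7071,-0.7071,0.0000); lever o_n−o_2 = (-1.4142,-1.4142,0.0000)
cross product → J_v[:, 2] = (0.0000,-0.0000,0.0000)
J_ω[:, 2] = z_2
entry J[3][2] = -0.7071

-0.707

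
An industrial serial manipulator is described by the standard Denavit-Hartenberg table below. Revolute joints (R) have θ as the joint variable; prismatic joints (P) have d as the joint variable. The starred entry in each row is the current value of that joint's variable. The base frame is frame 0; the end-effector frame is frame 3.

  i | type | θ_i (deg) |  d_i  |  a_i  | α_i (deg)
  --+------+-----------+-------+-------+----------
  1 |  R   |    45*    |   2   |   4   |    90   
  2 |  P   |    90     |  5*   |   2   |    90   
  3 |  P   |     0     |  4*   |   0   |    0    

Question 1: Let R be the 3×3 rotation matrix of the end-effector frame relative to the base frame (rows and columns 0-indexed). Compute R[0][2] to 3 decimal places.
0.707

End-effector z-axis (col 2 of R) = (0.7071,0.7071,-0.0000)
R[0][2] = 0.7071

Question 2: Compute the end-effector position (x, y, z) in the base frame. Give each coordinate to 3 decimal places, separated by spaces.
after link 1: o_1 = (2.8284, 2.8284, 2.0000)
after link 2: o_2 = (6.3640, -0.7071, 4.0000)
after link 3: o_3 = (9.1924, 2.1213, 4.0000)

9.192 2.121 4.000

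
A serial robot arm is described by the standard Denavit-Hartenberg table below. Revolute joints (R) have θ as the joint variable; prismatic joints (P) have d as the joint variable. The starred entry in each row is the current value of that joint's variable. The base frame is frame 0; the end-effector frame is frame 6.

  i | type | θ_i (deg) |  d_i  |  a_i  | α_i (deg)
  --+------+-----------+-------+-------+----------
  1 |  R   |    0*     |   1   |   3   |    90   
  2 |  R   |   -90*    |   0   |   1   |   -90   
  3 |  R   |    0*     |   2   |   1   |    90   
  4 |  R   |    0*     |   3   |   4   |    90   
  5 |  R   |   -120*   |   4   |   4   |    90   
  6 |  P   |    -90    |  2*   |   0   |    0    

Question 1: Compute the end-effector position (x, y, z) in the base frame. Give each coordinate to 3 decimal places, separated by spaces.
after link 1: o_1 = (3.0000, 0.0000, 1.0000)
after link 2: o_2 = (3.0000, -0.0000, 0.0000)
after link 3: o_3 = (5.0000, -0.0000, -1.0000)
after link 4: o_4 = (5.0000, -3.0000, -5.0000)
after link 5: o_5 = (1.0000, 0.4641, -3.0000)
after link 6: o_6 = (1.0000, -0.5359, -1.2679)

1.000 -0.536 -1.268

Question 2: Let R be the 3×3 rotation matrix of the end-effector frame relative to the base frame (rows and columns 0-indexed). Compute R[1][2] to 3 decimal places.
End-effector z-axis (col 2 of R) = (-0.0000,-0.5000,0.8660)
R[1][2] = -0.5000

-0.500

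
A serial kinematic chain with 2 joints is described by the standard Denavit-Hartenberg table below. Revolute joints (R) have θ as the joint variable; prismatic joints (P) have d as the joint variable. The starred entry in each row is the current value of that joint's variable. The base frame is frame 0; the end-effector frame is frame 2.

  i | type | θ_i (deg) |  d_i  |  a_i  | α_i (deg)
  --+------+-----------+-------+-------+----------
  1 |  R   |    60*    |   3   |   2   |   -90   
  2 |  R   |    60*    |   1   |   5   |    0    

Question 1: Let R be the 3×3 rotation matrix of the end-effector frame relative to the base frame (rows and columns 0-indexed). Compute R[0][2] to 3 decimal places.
End-effector z-axis (col 2 of R) = (-0.8660,0.5000,0.0000)
R[0][2] = -0.8660

-0.866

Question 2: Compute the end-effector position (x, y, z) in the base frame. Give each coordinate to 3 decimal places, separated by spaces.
1.384 4.397 -1.330

after link 1: o_1 = (1.0000, 1.7321, 3.0000)
after link 2: o_2 = (1.3840, 4.3971, -1.3301)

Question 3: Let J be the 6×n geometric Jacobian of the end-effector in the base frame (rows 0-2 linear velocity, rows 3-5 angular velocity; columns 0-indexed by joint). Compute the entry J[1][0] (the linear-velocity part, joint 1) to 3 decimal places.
axis z_0 = ẑ; lever o_n−o_0 = (1.3840,4.3971,-1.3301)
cross product → J_v[:, 0] = (-4.3971,1.3840,0.0000)
J_ω[:, 0] = z_0
entry J[1][0] = 1.3840

1.384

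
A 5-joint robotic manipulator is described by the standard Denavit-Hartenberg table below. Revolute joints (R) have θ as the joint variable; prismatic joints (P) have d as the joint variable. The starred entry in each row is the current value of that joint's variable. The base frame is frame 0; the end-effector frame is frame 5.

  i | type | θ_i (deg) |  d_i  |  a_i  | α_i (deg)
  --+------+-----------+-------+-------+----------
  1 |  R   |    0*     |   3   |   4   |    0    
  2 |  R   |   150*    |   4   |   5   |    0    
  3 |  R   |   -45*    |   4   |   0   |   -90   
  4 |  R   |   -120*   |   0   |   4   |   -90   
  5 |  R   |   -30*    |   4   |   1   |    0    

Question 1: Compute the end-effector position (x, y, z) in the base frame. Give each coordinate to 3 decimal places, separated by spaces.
-1.080 3.367 17.214

after link 1: o_1 = (4.0000, 0.0000, 3.0000)
after link 2: o_2 = (-0.3301, 2.5000, 7.0000)
after link 3: o_3 = (-0.3301, 2.5000, 11.0000)
after link 4: o_4 = (0.1875, 0.5681, 14.4641)
after link 5: o_5 = (-1.0800, 3.3665, 17.2141)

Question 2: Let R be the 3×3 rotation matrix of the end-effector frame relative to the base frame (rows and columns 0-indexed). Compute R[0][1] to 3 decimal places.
0.901

End-effector y-axis (col 1 of R) = (0.9012,-0.0173,0.4330)
R[0][1] = 0.9012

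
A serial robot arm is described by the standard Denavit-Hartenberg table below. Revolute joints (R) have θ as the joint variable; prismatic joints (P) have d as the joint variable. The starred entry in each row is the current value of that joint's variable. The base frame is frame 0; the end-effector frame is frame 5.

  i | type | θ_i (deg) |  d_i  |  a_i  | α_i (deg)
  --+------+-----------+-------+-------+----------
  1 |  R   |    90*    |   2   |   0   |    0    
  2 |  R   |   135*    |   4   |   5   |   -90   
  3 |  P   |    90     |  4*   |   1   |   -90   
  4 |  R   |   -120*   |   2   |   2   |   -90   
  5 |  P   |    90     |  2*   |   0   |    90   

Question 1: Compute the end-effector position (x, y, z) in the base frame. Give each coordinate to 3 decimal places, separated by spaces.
2.639 -6.882 4.268

after link 1: o_1 = (0.0000, 0.0000, 2.0000)
after link 2: o_2 = (-3.5355, -3.5355, 6.0000)
after link 3: o_3 = (-0.7071, -6.3640, 5.0000)
after link 4: o_4 = (1.9319, -6.1745, 6.0000)
after link 5: o_5 = (2.6390, -6.8816, 4.2679)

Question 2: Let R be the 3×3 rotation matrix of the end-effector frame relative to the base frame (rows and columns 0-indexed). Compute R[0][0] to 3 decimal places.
End-effector x-axis (col 0 of R) = (-0.7071,-0.7071,0.0000)
R[0][0] = -0.7071

-0.707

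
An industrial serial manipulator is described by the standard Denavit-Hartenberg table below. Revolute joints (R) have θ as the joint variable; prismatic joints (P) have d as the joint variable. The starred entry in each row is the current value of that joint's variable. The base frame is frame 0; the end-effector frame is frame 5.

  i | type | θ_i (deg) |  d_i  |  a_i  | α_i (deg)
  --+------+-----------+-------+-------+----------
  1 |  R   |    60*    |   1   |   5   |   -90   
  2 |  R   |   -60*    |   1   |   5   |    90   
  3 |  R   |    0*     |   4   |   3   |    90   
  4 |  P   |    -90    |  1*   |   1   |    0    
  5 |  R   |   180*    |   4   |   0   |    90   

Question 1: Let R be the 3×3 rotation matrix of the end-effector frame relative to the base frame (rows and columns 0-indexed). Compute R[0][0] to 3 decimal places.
End-effector x-axis (col 0 of R) = (-0.4330,-0.7500,0.5000)
R[0][0] = -0.4330

-0.433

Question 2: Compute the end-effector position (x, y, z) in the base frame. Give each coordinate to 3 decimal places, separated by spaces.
after link 1: o_1 = (2.5000, 4.3301, 1.0000)
after link 2: o_2 = (2.8840, 6.9952, 5.3301)
after link 3: o_3 = (1.9019, 5.2942, 9.9282)
after link 4: o_4 = (3.2010, 5.5442, 9.4282)
after link 5: o_5 = (6.6651, 3.5442, 9.4282)

6.665 3.544 9.428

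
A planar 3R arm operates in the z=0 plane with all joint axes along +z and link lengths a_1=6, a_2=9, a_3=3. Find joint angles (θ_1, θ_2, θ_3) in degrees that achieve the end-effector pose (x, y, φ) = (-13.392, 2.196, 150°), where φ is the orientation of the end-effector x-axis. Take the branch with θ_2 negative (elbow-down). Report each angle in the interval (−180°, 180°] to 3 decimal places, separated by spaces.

-127.377 -90.004 7.381

wrist centre = target − a_3·(cos φ, sin φ) = (-10.7939, 0.6960)
cos θ_2 = (116.9932−6²−9²)/(2·6·9) = -0.0001; θ_2 = -90.0036° (elbow-down)
β = atan2(0.6960,-10.7939) = 176.3106°; ψ = atan2(-9.0000,5.9994) = -56.3124°
θ_1 = β − ψ = 232.6231°
θ_3 = φ − θ_1 − θ_2 = 7.3805° (wrapped to (-180°,180°])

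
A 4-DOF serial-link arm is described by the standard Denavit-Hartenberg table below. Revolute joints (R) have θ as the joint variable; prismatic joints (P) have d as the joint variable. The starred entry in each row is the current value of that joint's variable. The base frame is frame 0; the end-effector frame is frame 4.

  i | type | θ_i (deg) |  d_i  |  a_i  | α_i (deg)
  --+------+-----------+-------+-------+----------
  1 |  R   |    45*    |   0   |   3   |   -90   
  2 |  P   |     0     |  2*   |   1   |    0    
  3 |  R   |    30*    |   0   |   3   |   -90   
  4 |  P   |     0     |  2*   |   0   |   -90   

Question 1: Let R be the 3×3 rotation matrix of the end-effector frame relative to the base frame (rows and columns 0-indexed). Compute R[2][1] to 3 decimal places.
0.866

End-effector y-axis (col 1 of R) = (0.3536,0.3536,0.8660)
R[2][1] = 0.8660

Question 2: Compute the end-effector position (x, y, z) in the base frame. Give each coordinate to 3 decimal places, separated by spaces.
after link 1: o_1 = (2.1213, 2.1213, 0.0000)
after link 2: o_2 = (1.4142, 4.2426, 0.0000)
after link 3: o_3 = (3.2513, 6.0798, -1.5000)
after link 4: o_4 = (2.5442, 5.3727, -3.2321)

2.544 5.373 -3.232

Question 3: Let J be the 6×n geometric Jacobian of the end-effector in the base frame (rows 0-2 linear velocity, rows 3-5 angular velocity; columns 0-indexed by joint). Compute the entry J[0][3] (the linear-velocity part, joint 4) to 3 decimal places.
-0.354

prismatic axis z_3 = (-0.3536,-0.3536,-0.8660)
J_v[:, 3] = z_3; J_ω[:, 3] = (0,0,0)
entry J[0][3] = -0.3536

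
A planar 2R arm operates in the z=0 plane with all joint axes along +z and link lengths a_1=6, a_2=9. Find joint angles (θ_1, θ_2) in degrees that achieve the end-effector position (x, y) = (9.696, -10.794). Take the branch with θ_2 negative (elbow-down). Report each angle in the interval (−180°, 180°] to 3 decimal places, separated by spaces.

cos θ_2 = (210.5229−6²−9²)/(2·6·9) = 0.8660; θ_2 = -30.0084° (elbow-down)
β = atan2(-10.7940,9.6960) = -48.0674°; ψ = atan2(-4.5011,13.7936) = -18.0726°
θ_1 = β − ψ = -29.9948°

-29.995 -30.008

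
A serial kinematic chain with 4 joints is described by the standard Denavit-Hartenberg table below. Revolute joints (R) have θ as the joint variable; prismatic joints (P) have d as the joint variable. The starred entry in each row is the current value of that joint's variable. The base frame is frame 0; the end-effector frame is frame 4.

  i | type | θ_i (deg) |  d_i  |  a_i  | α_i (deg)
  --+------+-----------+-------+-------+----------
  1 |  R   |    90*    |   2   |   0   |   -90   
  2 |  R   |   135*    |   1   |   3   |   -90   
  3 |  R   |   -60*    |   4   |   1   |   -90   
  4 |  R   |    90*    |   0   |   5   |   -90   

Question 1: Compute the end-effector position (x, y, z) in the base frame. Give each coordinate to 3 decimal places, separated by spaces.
after link 1: o_1 = (0.0000, 0.0000, 2.0000)
after link 2: o_2 = (-1.0000, -2.1213, -0.1213)
after link 3: o_3 = (-1.8660, -5.3033, 2.3536)
after link 4: o_4 = (-1.8660, -1.7678, -1.1820)

-1.866 -1.768 -1.182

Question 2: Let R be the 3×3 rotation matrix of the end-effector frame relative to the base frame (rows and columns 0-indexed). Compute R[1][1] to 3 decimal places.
0.612

End-effector y-axis (col 1 of R) = (-0.5000,0.6124,0.6124)
R[1][1] = 0.6124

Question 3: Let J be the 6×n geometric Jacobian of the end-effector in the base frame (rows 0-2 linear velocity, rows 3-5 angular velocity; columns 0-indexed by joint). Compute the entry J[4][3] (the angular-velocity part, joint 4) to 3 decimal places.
-0.612

axis z_3 = (0.5000,-0.6124,-0.6124); lever o_n−o_3 = (0.0000,3.5355,-3.5355)
cross product → J_v[:, 3] = (4.3301,1.7678,1.7678)
J_ω[:, 3] = z_3
entry J[4][3] = -0.6124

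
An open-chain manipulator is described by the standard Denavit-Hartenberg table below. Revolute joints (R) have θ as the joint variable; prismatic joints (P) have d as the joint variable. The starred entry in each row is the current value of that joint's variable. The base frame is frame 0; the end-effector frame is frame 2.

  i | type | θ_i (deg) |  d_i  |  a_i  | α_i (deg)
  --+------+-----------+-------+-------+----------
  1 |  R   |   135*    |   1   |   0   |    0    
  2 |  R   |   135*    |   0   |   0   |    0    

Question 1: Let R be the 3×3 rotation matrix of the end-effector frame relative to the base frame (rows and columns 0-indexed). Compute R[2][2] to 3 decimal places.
End-effector z-axis (col 2 of R) = (0.0000,0.0000,1.0000)
R[2][2] = 1.0000

1.000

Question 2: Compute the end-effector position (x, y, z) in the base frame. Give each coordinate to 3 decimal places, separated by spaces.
after link 1: o_1 = (0.0000, 0.0000, 1.0000)
after link 2: o_2 = (0.0000, 0.0000, 1.0000)

0.000 0.000 1.000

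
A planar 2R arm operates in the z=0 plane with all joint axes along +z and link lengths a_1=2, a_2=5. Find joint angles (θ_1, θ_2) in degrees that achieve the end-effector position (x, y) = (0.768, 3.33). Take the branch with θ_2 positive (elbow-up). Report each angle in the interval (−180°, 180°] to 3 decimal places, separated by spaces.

-55.979 150.004

cos θ_2 = (11.6787−2²−5²)/(2·2·5) = -0.8661; θ_2 = 150.0044° (elbow-up)
β = atan2(3.3300,0.7680) = 77.0129°; ψ = atan2(2.4997,-2.3303) = 132.9919°
θ_1 = β − ψ = -55.9790°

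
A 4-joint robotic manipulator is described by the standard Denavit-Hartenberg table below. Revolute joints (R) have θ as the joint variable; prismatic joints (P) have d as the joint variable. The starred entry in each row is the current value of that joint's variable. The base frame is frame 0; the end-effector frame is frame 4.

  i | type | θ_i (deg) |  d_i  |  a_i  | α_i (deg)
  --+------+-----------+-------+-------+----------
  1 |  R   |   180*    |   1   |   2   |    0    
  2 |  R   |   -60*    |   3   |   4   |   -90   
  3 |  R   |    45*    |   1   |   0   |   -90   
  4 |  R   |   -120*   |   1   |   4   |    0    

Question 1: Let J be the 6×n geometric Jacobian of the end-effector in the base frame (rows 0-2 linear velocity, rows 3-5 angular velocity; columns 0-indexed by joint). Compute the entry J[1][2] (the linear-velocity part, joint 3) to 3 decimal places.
axis z_2 = (-0.8660,-0.5000,0.0000); lever o_n−o_2 = (-2.8054,-4.0692,0.7071)
cross product → J_v[:, 2] = (-0.3536,0.6124,2.1213)
J_ω[:, 2] = z_2
entry J[1][2] = 0.6124

0.612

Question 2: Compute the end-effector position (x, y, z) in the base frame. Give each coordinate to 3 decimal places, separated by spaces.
-6.805 -0.605 4.707

after link 1: o_1 = (-2.0000, 0.0000, 1.0000)
after link 2: o_2 = (-4.0000, 3.4641, 4.0000)
after link 3: o_3 = (-4.8660, 2.9641, 4.0000)
after link 4: o_4 = (-6.8054, -0.6051, 4.7071)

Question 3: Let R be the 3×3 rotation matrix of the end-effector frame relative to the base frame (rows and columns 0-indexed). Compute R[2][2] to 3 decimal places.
-0.707

End-effector z-axis (col 2 of R) = (0.3536,-0.6124,-0.7071)
R[2][2] = -0.7071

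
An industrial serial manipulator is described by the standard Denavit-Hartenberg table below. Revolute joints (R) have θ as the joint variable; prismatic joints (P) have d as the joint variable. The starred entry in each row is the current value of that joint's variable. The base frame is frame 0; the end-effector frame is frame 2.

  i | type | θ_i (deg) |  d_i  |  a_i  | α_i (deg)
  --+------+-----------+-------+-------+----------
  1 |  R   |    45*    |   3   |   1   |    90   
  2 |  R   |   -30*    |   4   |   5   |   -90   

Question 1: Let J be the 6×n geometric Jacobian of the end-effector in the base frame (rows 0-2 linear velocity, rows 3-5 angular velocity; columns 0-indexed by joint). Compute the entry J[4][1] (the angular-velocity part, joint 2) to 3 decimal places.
-0.707

axis z_1 = (0.7071,-0.7071,0.0000); lever o_n−o_1 = (5.8903,0.2334,-2.5000)
cross product → J_v[:, 1] = (1.7678,1.7678,4.3301)
J_ω[:, 1] = z_1
entry J[4][1] = -0.7071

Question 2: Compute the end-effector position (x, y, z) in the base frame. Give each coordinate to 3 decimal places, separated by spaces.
6.597 0.941 0.500

after link 1: o_1 = (0.7071, 0.7071, 3.0000)
after link 2: o_2 = (6.5974, 0.9405, 0.5000)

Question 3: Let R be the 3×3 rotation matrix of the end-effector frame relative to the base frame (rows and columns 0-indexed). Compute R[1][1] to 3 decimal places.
End-effector y-axis (col 1 of R) = (-0.7071,0.7071,-0.0000)
R[1][1] = 0.7071

0.707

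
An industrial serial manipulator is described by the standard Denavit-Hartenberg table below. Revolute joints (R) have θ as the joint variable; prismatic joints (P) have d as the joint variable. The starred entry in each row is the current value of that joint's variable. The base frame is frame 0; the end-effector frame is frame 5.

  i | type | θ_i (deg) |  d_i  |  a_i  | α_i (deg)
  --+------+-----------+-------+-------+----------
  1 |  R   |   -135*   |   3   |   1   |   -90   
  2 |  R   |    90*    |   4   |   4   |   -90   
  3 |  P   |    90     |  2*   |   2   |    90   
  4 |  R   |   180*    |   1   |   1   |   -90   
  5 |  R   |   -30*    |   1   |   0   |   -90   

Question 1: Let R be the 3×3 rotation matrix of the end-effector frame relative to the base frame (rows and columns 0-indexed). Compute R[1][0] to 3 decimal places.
-0.612

End-effector x-axis (col 0 of R) = (0.6124,-0.6124,-0.5000)
R[1][0] = -0.6124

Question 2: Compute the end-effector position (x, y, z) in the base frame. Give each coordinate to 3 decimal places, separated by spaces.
after link 1: o_1 = (-0.7071, -0.7071, 3.0000)
after link 2: o_2 = (2.1213, -3.5355, -1.0000)
after link 3: o_3 = (2.1213, -0.7071, -1.0000)
after link 4: o_4 = (2.8284, -1.4142, -2.0000)
after link 5: o_5 = (2.1213, -2.1213, -2.0000)

2.121 -2.121 -2.000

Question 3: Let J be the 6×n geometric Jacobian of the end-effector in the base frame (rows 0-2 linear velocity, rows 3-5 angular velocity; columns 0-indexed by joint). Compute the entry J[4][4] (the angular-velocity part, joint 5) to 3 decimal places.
-0.707

axis z_4 = (-0.7071,-0.7071,-0.0000); lever o_n−o_4 = (-0.7071,-0.7071,0.0000)
cross product → J_v[:, 4] = (-0.0000,0.0000,-0.0000)
J_ω[:, 4] = z_4
entry J[4][4] = -0.7071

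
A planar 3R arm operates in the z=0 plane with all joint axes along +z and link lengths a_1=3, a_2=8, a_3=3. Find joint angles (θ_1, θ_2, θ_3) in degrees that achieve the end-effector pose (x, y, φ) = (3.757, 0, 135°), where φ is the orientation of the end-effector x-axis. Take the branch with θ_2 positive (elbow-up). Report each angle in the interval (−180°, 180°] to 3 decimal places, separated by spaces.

-135.010 135.007 135.003

wrist centre = target − a_3·(cos φ, sin φ) = (5.8783, -2.1213)
cos θ_2 = (39.0547−3²−8²)/(2·3·8) = -0.7072; θ_2 = 135.0071° (elbow-up)
β = atan2(-2.1213,5.8783) = -19.8431°; ψ = atan2(5.6562,-2.6576) = 115.1666°
θ_1 = β − ψ = -135.0097°
θ_3 = φ − θ_1 − θ_2 = 135.0026° (wrapped to (-180°,180°])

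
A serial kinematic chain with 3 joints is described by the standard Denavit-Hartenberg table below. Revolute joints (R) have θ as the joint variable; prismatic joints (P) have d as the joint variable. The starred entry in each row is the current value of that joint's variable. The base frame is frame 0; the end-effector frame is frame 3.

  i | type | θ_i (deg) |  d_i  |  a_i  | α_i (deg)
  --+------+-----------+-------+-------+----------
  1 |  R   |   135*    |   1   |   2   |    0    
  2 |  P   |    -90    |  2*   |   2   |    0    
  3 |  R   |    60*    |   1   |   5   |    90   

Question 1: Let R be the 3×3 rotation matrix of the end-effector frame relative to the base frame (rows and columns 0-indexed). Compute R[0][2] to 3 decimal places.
End-effector z-axis (col 2 of R) = (0.9659,0.2588,0.0000)
R[0][2] = 0.9659

0.966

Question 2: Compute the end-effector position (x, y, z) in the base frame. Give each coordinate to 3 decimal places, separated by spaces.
after link 1: o_1 = (-1.4142, 1.4142, 1.0000)
after link 2: o_2 = (0.0000, 2.8284, 3.0000)
after link 3: o_3 = (-1.2941, 7.6581, 4.0000)

-1.294 7.658 4.000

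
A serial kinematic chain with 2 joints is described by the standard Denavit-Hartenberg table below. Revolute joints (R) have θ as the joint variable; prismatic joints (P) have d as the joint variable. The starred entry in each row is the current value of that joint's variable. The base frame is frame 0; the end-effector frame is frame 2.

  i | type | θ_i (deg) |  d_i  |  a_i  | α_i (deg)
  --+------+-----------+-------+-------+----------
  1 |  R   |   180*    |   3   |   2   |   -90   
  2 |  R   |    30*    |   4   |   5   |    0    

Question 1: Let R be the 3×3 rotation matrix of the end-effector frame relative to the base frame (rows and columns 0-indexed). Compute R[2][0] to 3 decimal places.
End-effector x-axis (col 0 of R) = (-0.8660,0.0000,-0.5000)
R[2][0] = -0.5000

-0.500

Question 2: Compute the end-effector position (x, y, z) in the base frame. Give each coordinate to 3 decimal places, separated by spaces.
-6.330 -4.000 0.500

after link 1: o_1 = (-2.0000, 0.0000, 3.0000)
after link 2: o_2 = (-6.3301, -4.0000, 0.5000)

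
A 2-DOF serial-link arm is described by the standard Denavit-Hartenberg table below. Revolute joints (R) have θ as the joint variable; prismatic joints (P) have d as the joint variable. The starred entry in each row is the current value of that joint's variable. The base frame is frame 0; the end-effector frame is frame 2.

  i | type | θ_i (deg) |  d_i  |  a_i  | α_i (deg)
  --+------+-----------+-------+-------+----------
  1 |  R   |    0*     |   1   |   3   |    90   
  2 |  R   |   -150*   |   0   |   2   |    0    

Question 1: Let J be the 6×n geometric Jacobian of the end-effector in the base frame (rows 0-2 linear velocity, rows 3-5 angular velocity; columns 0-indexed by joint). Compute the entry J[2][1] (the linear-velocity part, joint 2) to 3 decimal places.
axis z_1 = (0.0000,-1.0000,0.0000); lever o_n−o_1 = (-1.7321,-0.0000,-1.0000)
cross product → J_v[:, 1] = (1.0000,-0.0000,-1.7321)
J_ω[:, 1] = z_1
entry J[2][1] = -1.7321

-1.732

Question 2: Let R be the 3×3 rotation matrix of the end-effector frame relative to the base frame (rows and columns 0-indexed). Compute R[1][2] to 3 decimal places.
End-effector z-axis (col 2 of R) = (0.0000,-1.0000,0.0000)
R[1][2] = -1.0000

-1.000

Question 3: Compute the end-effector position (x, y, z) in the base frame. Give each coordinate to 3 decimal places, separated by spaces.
1.268 -0.000 0.000

after link 1: o_1 = (3.0000, 0.0000, 1.0000)
after link 2: o_2 = (1.2679, -0.0000, 0.0000)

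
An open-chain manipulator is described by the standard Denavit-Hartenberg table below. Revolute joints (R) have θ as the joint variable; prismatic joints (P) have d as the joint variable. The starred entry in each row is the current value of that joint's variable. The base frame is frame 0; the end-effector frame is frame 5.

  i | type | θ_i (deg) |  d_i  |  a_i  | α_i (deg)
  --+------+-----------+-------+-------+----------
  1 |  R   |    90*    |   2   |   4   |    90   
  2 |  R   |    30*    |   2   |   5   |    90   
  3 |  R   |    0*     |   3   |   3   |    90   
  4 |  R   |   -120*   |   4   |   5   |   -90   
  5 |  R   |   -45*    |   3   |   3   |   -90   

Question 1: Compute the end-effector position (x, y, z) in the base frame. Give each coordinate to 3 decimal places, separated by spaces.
after link 1: o_1 = (0.0000, 4.0000, 2.0000)
after link 2: o_2 = (2.0000, 8.3301, 4.5000)
after link 3: o_3 = (2.0000, 12.4282, 3.4019)
after link 4: o_4 = (-2.0000, 8.0981, 5.9019)
after link 5: o_5 = (-4.1213, 7.7610, 9.5607)

-4.121 7.761 9.561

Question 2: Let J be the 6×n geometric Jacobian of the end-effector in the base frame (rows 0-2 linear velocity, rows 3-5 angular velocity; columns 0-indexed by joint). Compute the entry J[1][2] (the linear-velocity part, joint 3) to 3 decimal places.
axis z_2 = (0.0000,0.5000,-0.8660); lever o_n−o_2 = (-6.1213,-0.5692,5.0607)
cross product → J_v[:, 2] = (2.0374,5.3012,3.0607)
J_ω[:, 2] = z_2
entry J[1][2] = 5.3012

5.301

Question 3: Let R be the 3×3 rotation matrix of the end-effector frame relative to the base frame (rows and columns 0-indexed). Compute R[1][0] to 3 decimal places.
End-effector x-axis (col 0 of R) = (-0.7071,-0.6124,0.3536)
R[1][0] = -0.6124

-0.612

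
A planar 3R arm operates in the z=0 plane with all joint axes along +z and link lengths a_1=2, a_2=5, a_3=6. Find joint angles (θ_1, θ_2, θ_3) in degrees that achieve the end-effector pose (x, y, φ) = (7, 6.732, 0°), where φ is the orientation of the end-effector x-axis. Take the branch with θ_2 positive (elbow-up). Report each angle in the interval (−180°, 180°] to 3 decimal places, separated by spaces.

59.997 30.004 -90.001

wrist centre = target − a_3·(cos φ, sin φ) = (1.0000, 6.7320)
cos θ_2 = (46.3198−2²−5²)/(2·2·5) = 0.8660; θ_2 = 30.0039° (elbow-up)
β = atan2(6.7320,1.0000) = 81.5508°; ψ = atan2(2.5003,6.3300) = 21.5537°
θ_1 = β − ψ = 59.9971°
θ_3 = φ − θ_1 − θ_2 = -90.0010° (wrapped to (-180°,180°])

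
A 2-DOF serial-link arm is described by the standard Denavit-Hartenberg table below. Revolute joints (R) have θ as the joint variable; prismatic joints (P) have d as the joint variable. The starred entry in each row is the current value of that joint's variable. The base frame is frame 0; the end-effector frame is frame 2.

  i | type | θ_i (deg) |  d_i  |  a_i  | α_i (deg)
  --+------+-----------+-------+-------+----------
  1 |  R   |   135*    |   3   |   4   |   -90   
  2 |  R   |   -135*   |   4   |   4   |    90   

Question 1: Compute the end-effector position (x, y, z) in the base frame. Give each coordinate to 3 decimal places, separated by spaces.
-3.657 -2.000 5.828

after link 1: o_1 = (-2.8284, 2.8284, 3.0000)
after link 2: o_2 = (-3.6569, -2.0000, 5.8284)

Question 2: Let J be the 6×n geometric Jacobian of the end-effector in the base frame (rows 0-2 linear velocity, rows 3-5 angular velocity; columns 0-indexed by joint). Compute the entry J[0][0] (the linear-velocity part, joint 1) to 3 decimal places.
2.000

axis z_0 = ẑ; lever o_n−o_0 = (-3.6569,-2.0000,5.8284)
cross product → J_v[:, 0] = (2.0000,-3.6569,0.0000)
J_ω[:, 0] = z_0
entry J[0][0] = 2.0000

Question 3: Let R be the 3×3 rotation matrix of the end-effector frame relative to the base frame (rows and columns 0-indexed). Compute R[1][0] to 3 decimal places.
-0.500

End-effector x-axis (col 0 of R) = (0.5000,-0.5000,0.7071)
R[1][0] = -0.5000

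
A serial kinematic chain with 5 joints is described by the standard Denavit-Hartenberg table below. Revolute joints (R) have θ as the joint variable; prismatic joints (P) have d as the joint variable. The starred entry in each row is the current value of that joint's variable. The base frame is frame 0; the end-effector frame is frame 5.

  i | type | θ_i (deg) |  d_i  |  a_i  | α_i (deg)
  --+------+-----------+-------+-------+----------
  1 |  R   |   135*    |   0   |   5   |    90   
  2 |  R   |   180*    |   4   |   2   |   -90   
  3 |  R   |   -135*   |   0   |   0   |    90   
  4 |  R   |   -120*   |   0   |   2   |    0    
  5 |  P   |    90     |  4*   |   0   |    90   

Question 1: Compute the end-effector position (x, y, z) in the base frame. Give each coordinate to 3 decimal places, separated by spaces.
after link 1: o_1 = (-3.5355, 3.5355, 0.0000)
after link 2: o_2 = (0.7071, 4.9497, 0.0000)
after link 3: o_3 = (0.7071, 4.9497, 0.0000)
after link 4: o_4 = (0.7071, 3.9497, 1.7321)
after link 5: o_5 = (-3.2929, 3.9497, 1.7321)

-3.293 3.950 1.732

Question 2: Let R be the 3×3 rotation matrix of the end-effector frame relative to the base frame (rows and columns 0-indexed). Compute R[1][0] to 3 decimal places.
0.866

End-effector x-axis (col 0 of R) = (0.0000,0.8660,0.5000)
R[1][0] = 0.8660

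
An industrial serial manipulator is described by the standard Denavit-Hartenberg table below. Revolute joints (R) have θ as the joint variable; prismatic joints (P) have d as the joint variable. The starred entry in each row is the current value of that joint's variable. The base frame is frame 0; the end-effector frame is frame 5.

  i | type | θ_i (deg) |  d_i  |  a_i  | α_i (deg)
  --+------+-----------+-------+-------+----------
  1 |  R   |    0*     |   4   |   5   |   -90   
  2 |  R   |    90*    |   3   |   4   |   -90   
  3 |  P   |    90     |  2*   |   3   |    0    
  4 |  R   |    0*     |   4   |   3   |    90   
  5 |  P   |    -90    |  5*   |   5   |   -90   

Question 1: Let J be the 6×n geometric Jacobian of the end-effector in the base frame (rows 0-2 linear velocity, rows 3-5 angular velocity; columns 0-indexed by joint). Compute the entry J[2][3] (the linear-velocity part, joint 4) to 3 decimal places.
axis z_3 = (-1.0000,0.0000,-0.0000); lever o_n−o_3 = (1.0000,-3.0000,-5.0000)
cross product → J_v[:, 3] = (-0.0000,-5.0000,3.0000)
J_ω[:, 3] = z_3
entry J[2][3] = 3.0000

3.000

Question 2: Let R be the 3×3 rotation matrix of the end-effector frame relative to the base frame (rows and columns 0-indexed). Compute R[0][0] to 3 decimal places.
1.000

End-effector x-axis (col 0 of R) = (1.0000,-0.0000,-0.0000)
R[0][0] = 1.0000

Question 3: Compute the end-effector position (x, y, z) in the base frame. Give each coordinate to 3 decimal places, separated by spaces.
after link 1: o_1 = (5.0000, 0.0000, 4.0000)
after link 2: o_2 = (5.0000, 3.0000, 0.0000)
after link 3: o_3 = (3.0000, 0.0000, -0.0000)
after link 4: o_4 = (-1.0000, -3.0000, -0.0000)
after link 5: o_5 = (4.0000, -3.0000, -5.0000)

4.000 -3.000 -5.000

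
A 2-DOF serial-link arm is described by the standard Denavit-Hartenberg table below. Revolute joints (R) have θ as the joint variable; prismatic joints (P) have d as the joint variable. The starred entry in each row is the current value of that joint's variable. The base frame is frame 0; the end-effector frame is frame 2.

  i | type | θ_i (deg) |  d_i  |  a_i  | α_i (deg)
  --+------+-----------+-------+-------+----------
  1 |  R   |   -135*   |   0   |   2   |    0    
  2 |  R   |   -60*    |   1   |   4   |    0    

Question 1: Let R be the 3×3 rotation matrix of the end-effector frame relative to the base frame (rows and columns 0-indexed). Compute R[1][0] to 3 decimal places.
0.259

End-effector x-axis (col 0 of R) = (-0.9659,0.2588,0.0000)
R[1][0] = 0.2588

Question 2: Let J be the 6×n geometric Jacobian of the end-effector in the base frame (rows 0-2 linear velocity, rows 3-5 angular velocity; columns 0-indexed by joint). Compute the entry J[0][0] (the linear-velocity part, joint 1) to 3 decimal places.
axis z_0 = ẑ; lever o_n−o_0 = (-5.2779,-0.3789,1.0000)
cross product → J_v[:, 0] = (0.3789,-5.2779,0.0000)
J_ω[:, 0] = z_0
entry J[0][0] = 0.3789

0.379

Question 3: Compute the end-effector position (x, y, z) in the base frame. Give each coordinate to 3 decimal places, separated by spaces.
after link 1: o_1 = (-1.4142, -1.4142, 0.0000)
after link 2: o_2 = (-5.2779, -0.3789, 1.0000)

-5.278 -0.379 1.000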